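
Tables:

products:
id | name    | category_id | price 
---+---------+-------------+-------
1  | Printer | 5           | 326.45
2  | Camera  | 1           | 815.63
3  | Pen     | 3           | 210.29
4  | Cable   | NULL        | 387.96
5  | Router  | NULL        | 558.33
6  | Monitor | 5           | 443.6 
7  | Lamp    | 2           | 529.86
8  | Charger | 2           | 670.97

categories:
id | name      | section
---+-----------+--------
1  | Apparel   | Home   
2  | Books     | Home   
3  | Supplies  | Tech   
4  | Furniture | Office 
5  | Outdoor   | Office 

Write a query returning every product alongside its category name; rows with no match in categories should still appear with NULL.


LEFT JOIN keeps every row from products (the left table); where category_id has no match in categories, the category columns become NULL. Walk through each product:
  - product 1 (Printer): category_id=5 -> matches Outdoor
  - product 2 (Camera): category_id=1 -> matches Apparel
  - product 3 (Pen): category_id=3 -> matches Supplies
  - product 4 (Cable): category_id=NULL, no match -> kept with NULL
  - product 5 (Router): category_id=NULL, no match -> kept with NULL
  - product 6 (Monitor): category_id=5 -> matches Outdoor
  - product 7 (Lamp): category_id=2 -> matches Books
  - product 8 (Charger): category_id=2 -> matches Books
All 8 rows appear; 2 have NULL category.

SQL:
SELECT a.name, b.name AS category
FROM products a
LEFT JOIN categories b ON a.category_id = b.id

Result:
name    | category
--------+---------
Printer | Outdoor 
Camera  | Apparel 
Pen     | Supplies
Cable   | NULL    
Router  | NULL    
Monitor | Outdoor 
Lamp    | Books   
Charger | Books   


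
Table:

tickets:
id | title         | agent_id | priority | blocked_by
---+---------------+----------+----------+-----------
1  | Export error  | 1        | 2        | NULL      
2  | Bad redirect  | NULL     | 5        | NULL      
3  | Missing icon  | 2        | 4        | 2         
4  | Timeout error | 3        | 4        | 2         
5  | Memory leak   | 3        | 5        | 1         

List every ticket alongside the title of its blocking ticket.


This is a self-join: tickets is joined to a second copy of itself, matching each row's blocked_by to another row's id. Use LEFT JOIN so rows with blocked_by=NULL are kept.
  - ticket 1 (Export error): blocked_by=NULL -> NULL
  - ticket 2 (Bad redirect): blocked_by=NULL -> NULL
  - ticket 3 (Missing icon): blocked_by=2 -> Bad redirect
  - ticket 4 (Timeout error): blocked_by=2 -> Bad redirect
  - ticket 5 (Memory leak): blocked_by=1 -> Export error

SQL:
SELECT a.title AS item, b.title AS blocked_by
FROM tickets a
LEFT JOIN tickets b ON a.blocked_by = b.id

Result:
item          | blocked_by  
--------------+-------------
Export error  | NULL        
Bad redirect  | NULL        
Missing icon  | Bad redirect
Timeout error | Bad redirect
Memory leak   | Export error


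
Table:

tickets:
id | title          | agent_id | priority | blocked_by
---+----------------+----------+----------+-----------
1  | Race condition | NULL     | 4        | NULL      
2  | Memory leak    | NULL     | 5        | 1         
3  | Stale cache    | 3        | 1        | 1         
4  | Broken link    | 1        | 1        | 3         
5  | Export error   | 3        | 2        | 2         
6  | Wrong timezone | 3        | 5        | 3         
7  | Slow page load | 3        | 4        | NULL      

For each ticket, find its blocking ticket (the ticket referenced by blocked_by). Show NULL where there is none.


This is a self-join: tickets is joined to a second copy of itself, matching each row's blocked_by to another row's id. Use LEFT JOIN so rows with blocked_by=NULL are kept.
  - ticket 1 (Race condition): blocked_by=NULL -> NULL
  - ticket 2 (Memory leak): blocked_by=1 -> Race condition
  - ticket 3 (Stale cache): blocked_by=1 -> Race condition
  - ticket 4 (Broken link): blocked_by=3 -> Stale cache
  - ticket 5 (Export error): blocked_by=2 -> Memory leak
  - ticket 6 (Wrong timezone): blocked_by=3 -> Stale cache
  - ticket 7 (Slow page load): blocked_by=NULL -> NULL

SQL:
SELECT a.title AS item, b.title AS blocked_by
FROM tickets a
LEFT JOIN tickets b ON a.blocked_by = b.id

Result:
item           | blocked_by    
---------------+---------------
Race condition | NULL          
Memory leak    | Race condition
Stale cache    | Race condition
Broken link    | Stale cache   
Export error   | Memory leak   
Wrong timezone | Stale cache   
Slow page load | NULL          


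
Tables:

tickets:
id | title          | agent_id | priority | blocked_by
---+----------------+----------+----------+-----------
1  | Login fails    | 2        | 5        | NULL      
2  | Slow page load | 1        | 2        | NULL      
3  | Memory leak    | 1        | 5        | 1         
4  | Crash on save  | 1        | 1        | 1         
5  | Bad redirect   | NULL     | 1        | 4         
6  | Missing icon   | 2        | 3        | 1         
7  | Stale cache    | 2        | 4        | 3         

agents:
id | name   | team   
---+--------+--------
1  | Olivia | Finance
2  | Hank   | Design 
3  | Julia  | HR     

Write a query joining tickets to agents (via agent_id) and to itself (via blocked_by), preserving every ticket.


Two LEFT JOINs from the same base table tickets: one to agents via agent_id, one to tickets itself via blocked_by. Both are LEFT so every ticket is preserved.
Match against agents:
  - ticket 1 (Login fails): agent_id=2 -> matches Hank
  - ticket 2 (Slow page load): agent_id=1 -> matches Olivia
  - ticket 3 (Memory leak): agent_id=1 -> matches Olivia
  - ticket 4 (Crash on save): agent_id=1 -> matches Olivia
  - ticket 5 (Bad redirect): agent_id=NULL, no match -> kept with NULL
  - ticket 6 (Missing icon): agent_id=2 -> matches Hank
  - ticket 7 (Stale cache): agent_id=2 -> matches Hank
Match against tickets (self):
  - ticket 1 (Login fails): blocked_by=NULL -> NULL
  - ticket 2 (Slow page load): blocked_by=NULL -> NULL
  - ticket 3 (Memory leak): blocked_by=1 -> Login fails
  - ticket 4 (Crash on save): blocked_by=1 -> Login fails
  - ticket 5 (Bad redirect): blocked_by=4 -> Crash on save
  - ticket 6 (Missing icon): blocked_by=1 -> Login fails
  - ticket 7 (Stale cache): blocked_by=3 -> Memory leak

SQL:
SELECT a.title, b.name AS agent, c.title AS blocked_by
FROM tickets a
LEFT JOIN agents b ON a.agent_id = b.id
LEFT JOIN tickets c ON a.blocked_by = c.id

Result:
title          | agent  | blocked_by   
---------------+--------+--------------
Login fails    | Hank   | NULL         
Slow page load | Olivia | NULL         
Memory leak    | Olivia | Login fails  
Crash on save  | Olivia | Login fails  
Bad redirect   | NULL   | Crash on save
Missing icon   | Hank   | Login fails  
Stale cache    | Hank   | Memory leak  


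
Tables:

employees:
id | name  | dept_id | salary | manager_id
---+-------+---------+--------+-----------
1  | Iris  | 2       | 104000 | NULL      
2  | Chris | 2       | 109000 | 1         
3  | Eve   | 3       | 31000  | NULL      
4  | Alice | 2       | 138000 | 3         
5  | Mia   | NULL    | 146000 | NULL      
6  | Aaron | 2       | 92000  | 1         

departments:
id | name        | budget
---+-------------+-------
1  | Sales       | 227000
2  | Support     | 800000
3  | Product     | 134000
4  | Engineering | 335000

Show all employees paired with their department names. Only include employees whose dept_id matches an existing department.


INNER JOIN keeps only employees rows whose dept_id matches an id in departments. Walk through each employee:
  - employee 1 (Iris): dept_id=2 -> matches Support
  - employee 2 (Chris): dept_id=2 -> matches Support
  - employee 3 (Eve): dept_id=3 -> matches Product
  - employee 4 (Alice): dept_id=2 -> matches Support
  - employee 5 (Mia): dept_id=NULL, no match -> dropped
  - employee 6 (Aaron): dept_id=2 -> matches Support
So 1 of 6 rows is dropped.

SQL:
SELECT a.name, b.name AS department
FROM employees a
INNER JOIN departments b ON a.dept_id = b.id

Result:
name  | department
------+-----------
Iris  | Support   
Chris | Support   
Eve   | Product   
Alice | Support   
Aaron | Support   


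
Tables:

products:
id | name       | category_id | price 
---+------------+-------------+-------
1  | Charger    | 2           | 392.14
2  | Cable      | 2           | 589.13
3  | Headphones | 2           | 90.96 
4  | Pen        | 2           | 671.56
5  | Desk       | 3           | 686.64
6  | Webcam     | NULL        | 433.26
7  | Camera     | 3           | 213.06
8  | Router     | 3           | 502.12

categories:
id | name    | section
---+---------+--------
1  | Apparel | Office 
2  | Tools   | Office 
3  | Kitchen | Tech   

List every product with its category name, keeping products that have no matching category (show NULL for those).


LEFT JOIN keeps every row from products (the left table); where category_id has no match in categories, the category columns become NULL. Walk through each product:
  - product 1 (Charger): category_id=2 -> matches Tools
  - product 2 (Cable): category_id=2 -> matches Tools
  - product 3 (Headphones): category_id=2 -> matches Tools
  - product 4 (Pen): category_id=2 -> matches Tools
  - product 5 (Desk): category_id=3 -> matches Kitchen
  - product 6 (Webcam): category_id=NULL, no match -> kept with NULL
  - product 7 (Camera): category_id=3 -> matches Kitchen
  - product 8 (Router): category_id=3 -> matches Kitchen
All 8 rows appear; 1 has NULL category.

SQL:
SELECT a.name, b.name AS category
FROM products a
LEFT JOIN categories b ON a.category_id = b.id

Result:
name       | category
-----------+---------
Charger    | Tools   
Cable      | Tools   
Headphones | Tools   
Pen        | Tools   
Desk       | Kitchen 
Webcam     | NULL    
Camera     | Kitchen 
Router     | Kitchen 


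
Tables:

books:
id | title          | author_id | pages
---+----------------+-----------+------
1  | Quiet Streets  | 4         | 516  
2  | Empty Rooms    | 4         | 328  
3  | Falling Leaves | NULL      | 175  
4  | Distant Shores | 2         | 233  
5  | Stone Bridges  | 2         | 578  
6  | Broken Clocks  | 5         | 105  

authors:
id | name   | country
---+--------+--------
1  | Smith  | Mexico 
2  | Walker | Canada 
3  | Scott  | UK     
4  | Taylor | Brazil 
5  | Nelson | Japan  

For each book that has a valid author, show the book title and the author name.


INNER JOIN keeps only books rows whose author_id matches an id in authors. Walk through each book:
  - book 1 (Quiet Streets): author_id=4 -> matches Taylor
  - book 2 (Empty Rooms): author_id=4 -> matches Taylor
  - book 3 (Falling Leaves): author_id=NULL, no match -> dropped
  - book 4 (Distant Shores): author_id=2 -> matches Walker
  - book 5 (Stone Bridges): author_id=2 -> matches Walker
  - book 6 (Broken Clocks): author_id=5 -> matches Nelson
So 1 of 6 rows is dropped.

SQL:
SELECT a.title, b.name AS author
FROM books a
INNER JOIN authors b ON a.author_id = b.id

Result:
title          | author
---------------+-------
Quiet Streets  | Taylor
Empty Rooms    | Taylor
Distant Shores | Walker
Stone Bridges  | Walker
Broken Clocks  | Nelson


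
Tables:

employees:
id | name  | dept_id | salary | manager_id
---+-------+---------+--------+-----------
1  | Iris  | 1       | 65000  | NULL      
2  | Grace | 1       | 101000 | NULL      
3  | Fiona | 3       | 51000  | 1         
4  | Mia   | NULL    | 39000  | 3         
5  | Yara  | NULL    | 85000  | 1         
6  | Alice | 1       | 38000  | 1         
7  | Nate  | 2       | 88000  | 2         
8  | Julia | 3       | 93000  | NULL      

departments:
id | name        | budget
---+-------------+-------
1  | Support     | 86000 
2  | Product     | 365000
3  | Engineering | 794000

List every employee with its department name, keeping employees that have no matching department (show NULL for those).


LEFT JOIN keeps every row from employees (the left table); where dept_id has no match in departments, the department columns become NULL. Walk through each employee:
  - employee 1 (Iris): dept_id=1 -> matches Support
  - employee 2 (Grace): dept_id=1 -> matches Support
  - employee 3 (Fiona): dept_id=3 -> matches Engineering
  - employee 4 (Mia): dept_id=NULL, no match -> kept with NULL
  - employee 5 (Yara): dept_id=NULL, no match -> kept with NULL
  - employee 6 (Alice): dept_id=1 -> matches Support
  - employee 7 (Nate): dept_id=2 -> matches Product
  - employee 8 (Julia): dept_id=3 -> matches Engineering
All 8 rows appear; 2 have NULL department.

SQL:
SELECT a.name, b.name AS department
FROM employees a
LEFT JOIN departments b ON a.dept_id = b.id

Result:
name  | department 
------+------------
Iris  | Support    
Grace | Support    
Fiona | Engineering
Mia   | NULL       
Yara  | NULL       
Alice | Support    
Nate  | Product    
Julia | Engineering


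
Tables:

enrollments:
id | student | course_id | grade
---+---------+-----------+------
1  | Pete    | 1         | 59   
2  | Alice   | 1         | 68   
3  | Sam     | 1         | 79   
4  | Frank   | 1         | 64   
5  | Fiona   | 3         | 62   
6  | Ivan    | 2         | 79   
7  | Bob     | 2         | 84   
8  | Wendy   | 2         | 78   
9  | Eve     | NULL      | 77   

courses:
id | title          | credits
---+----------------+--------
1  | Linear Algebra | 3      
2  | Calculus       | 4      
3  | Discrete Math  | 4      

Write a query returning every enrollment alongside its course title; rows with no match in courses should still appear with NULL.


LEFT JOIN keeps every row from enrollments (the left table); where course_id has no match in courses, the course columns become NULL. Walk through each enrollment:
  - enrollment 1 (Pete): course_id=1 -> matches Linear Algebra
  - enrollment 2 (Alice): course_id=1 -> matches Linear Algebra
  - enrollment 3 (Sam): course_id=1 -> matches Linear Algebra
  - enrollment 4 (Frank): course_id=1 -> matches Linear Algebra
  - enrollment 5 (Fiona): course_id=3 -> matches Discrete Math
  - enrollment 6 (Ivan): course_id=2 -> matches Calculus
  - enrollment 7 (Bob): course_id=2 -> matches Calculus
  - enrollment 8 (Wendy): course_id=2 -> matches Calculus
  - enrollment 9 (Eve): course_id=NULL, no match -> kept with NULL
All 9 rows appear; 1 has NULL course.

SQL:
SELECT a.student, b.title AS course
FROM enrollments a
LEFT JOIN courses b ON a.course_id = b.id

Result:
student | course        
--------+---------------
Pete    | Linear Algebra
Alice   | Linear Algebra
Sam     | Linear Algebra
Frank   | Linear Algebra
Fiona   | Discrete Math 
Ivan    | Calculus      
Bob     | Calculus      
Wendy   | Calculus      
Eve     | NULL          


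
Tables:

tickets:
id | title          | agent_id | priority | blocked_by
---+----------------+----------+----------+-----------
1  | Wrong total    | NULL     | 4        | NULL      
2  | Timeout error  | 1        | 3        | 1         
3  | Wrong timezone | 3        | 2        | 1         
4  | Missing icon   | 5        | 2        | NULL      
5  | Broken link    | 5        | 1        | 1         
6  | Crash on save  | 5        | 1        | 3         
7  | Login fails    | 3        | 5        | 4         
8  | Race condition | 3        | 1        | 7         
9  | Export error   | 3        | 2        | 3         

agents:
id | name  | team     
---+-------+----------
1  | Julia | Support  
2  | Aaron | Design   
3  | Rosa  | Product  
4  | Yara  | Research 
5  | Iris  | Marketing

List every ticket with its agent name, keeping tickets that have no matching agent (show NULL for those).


LEFT JOIN keeps every row from tickets (the left table); where agent_id has no match in agents, the agent columns become NULL. Walk through each ticket:
  - ticket 1 (Wrong total): agent_id=NULL, no match -> kept with NULL
  - ticket 2 (Timeout error): agent_id=1 -> matches Julia
  - ticket 3 (Wrong timezone): agent_id=3 -> matches Rosa
  - ticket 4 (Missing icon): agent_id=5 -> matches Iris
  - ticket 5 (Broken link): agent_id=5 -> matches Iris
  - ticket 6 (Crash on save): agent_id=5 -> matches Iris
  - ticket 7 (Login fails): agent_id=3 -> matches Rosa
  - ticket 8 (Race condition): agent_id=3 -> matches Rosa
  - ticket 9 (Export error): agent_id=3 -> matches Rosa
All 9 rows appear; 1 has NULL agent.

SQL:
SELECT a.title, b.name AS agent
FROM tickets a
LEFT JOIN agents b ON a.agent_id = b.id

Result:
title          | agent
---------------+------
Wrong total    | NULL 
Timeout error  | Julia
Wrong timezone | Rosa 
Missing icon   | Iris 
Broken link    | Iris 
Crash on save  | Iris 
Login fails    | Rosa 
Race condition | Rosa 
Export error   | Rosa 


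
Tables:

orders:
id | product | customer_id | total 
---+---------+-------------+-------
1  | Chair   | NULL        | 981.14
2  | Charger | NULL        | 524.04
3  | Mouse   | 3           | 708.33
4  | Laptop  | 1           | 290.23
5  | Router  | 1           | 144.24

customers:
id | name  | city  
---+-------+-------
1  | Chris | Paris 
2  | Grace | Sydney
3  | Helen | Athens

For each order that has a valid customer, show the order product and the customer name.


INNER JOIN keeps only orders rows whose customer_id matches an id in customers. Walk through each order:
  - order 1 (Chair): customer_id=NULL, no match -> dropped
  - order 2 (Charger): customer_id=NULL, no match -> dropped
  - order 3 (Mouse): customer_id=3 -> matches Helen
  - order 4 (Laptop): customer_id=1 -> matches Chris
  - order 5 (Router): customer_id=1 -> matches Chris
So 2 of 5 rows are dropped.

SQL:
SELECT a.product, b.name AS customer
FROM orders a
INNER JOIN customers b ON a.customer_id = b.id

Result:
product | customer
--------+---------
Mouse   | Helen   
Laptop  | Chris   
Router  | Chris   


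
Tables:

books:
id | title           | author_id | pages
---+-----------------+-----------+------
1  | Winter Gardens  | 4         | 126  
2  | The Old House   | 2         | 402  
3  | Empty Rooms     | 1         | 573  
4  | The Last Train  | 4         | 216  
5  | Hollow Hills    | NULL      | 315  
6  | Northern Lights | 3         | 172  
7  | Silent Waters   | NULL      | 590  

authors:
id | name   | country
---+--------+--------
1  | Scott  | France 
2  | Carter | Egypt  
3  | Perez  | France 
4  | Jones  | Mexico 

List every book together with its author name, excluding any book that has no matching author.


INNER JOIN keeps only books rows whose author_id matches an id in authors. Walk through each book:
  - book 1 (Winter Gardens): author_id=4 -> matches Jones
  - book 2 (The Old House): author_id=2 -> matches Carter
  - book 3 (Empty Rooms): author_id=1 -> matches Scott
  - book 4 (The Last Train): author_id=4 -> matches Jones
  - book 5 (Hollow Hills): author_id=NULL, no match -> dropped
  - book 6 (Northern Lights): author_id=3 -> matches Perez
  - book 7 (Silent Waters): author_id=NULL, no match -> dropped
So 2 of 7 rows are dropped.

SQL:
SELECT a.title, b.name AS author
FROM books a
INNER JOIN authors b ON a.author_id = b.id

Result:
title           | author
----------------+-------
Winter Gardens  | Jones 
The Old House   | Carter
Empty Rooms     | Scott 
The Last Train  | Jones 
Northern Lights | Perez 


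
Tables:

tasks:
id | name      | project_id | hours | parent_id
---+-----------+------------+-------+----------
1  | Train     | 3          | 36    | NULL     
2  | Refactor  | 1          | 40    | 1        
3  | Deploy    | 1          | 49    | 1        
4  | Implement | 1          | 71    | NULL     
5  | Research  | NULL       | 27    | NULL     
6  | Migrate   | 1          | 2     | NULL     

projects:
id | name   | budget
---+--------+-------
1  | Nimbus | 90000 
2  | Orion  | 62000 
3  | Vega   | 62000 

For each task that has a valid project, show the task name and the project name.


INNER JOIN keeps only tasks rows whose project_id matches an id in projects. Walk through each task:
  - task 1 (Train): project_id=3 -> matches Vega
  - task 2 (Refactor): project_id=1 -> matches Nimbus
  - task 3 (Deploy): project_id=1 -> matches Nimbus
  - task 4 (Implement): project_id=1 -> matches Nimbus
  - task 5 (Research): project_id=NULL, no match -> dropped
  - task 6 (Migrate): project_id=1 -> matches Nimbus
So 1 of 6 rows is dropped.

SQL:
SELECT a.name, b.name AS project
FROM tasks a
INNER JOIN projects b ON a.project_id = b.id

Result:
name      | project
----------+--------
Train     | Vega   
Refactor  | Nimbus 
Deploy    | Nimbus 
Implement | Nimbus 
Migrate   | Nimbus 


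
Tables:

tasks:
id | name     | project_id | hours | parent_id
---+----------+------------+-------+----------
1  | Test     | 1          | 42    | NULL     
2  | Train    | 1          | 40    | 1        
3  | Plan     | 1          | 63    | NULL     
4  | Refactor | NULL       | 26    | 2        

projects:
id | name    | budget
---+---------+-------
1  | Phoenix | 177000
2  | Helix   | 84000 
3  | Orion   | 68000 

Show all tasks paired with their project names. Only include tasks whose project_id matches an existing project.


INNER JOIN keeps only tasks rows whose project_id matches an id in projects. Walk through each task:
  - task 1 (Test): project_id=1 -> matches Phoenix
  - task 2 (Train): project_id=1 -> matches Phoenix
  - task 3 (Plan): project_id=1 -> matches Phoenix
  - task 4 (Refactor): project_id=NULL, no match -> dropped
So 1 of 4 rows is dropped.

SQL:
SELECT a.name, b.name AS project
FROM tasks a
INNER JOIN projects b ON a.project_id = b.id

Result:
name  | project
------+--------
Test  | Phoenix
Train | Phoenix
Plan  | Phoenix


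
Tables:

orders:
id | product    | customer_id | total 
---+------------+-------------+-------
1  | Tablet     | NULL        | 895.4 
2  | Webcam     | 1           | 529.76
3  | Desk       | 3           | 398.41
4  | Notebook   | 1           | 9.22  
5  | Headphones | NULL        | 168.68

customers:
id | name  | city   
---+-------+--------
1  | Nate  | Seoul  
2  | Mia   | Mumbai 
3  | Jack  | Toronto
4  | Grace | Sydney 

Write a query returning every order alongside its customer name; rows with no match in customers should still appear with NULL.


LEFT JOIN keeps every row from orders (the left table); where customer_id has no match in customers, the customer columns become NULL. Walk through each order:
  - order 1 (Tablet): customer_id=NULL, no match -> kept with NULL
  - order 2 (Webcam): customer_id=1 -> matches Nate
  - order 3 (Desk): customer_id=3 -> matches Jack
  - order 4 (Notebook): customer_id=1 -> matches Nate
  - order 5 (Headphones): customer_id=NULL, no match -> kept with NULL
All 5 rows appear; 2 have NULL customer.

SQL:
SELECT a.product, b.name AS customer
FROM orders a
LEFT JOIN customers b ON a.customer_id = b.id

Result:
product    | customer
-----------+---------
Tablet     | NULL    
Webcam     | Nate    
Desk       | Jack    
Notebook   | Nate    
Headphones | NULL    


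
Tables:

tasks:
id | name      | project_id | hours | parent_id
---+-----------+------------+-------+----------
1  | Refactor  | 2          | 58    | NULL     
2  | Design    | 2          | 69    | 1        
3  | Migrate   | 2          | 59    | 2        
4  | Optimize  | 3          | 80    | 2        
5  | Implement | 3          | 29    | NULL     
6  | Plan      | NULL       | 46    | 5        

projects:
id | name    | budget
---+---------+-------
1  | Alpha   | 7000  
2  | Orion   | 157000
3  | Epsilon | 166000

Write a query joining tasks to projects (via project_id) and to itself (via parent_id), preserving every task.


Two LEFT JOINs from the same base table tasks: one to projects via project_id, one to tasks itself via parent_id. Both are LEFT so every task is preserved.
Match against projects:
  - task 1 (Refactor): project_id=2 -> matches Orion
  - task 2 (Design): project_id=2 -> matches Orion
  - task 3 (Migrate): project_id=2 -> matches Orion
  - task 4 (Optimize): project_id=3 -> matches Epsilon
  - task 5 (Implement): project_id=3 -> matches Epsilon
  - task 6 (Plan): project_id=NULL, no match -> kept with NULL
Match against tasks (self):
  - task 1 (Refactor): parent_id=NULL -> NULL
  - task 2 (Design): parent_id=1 -> Refactor
  - task 3 (Migrate): parent_id=2 -> Design
  - task 4 (Optimize): parent_id=2 -> Design
  - task 5 (Implement): parent_id=NULL -> NULL
  - task 6 (Plan): parent_id=5 -> Implement

SQL:
SELECT a.name, b.name AS project, c.name AS parent
FROM tasks a
LEFT JOIN projects b ON a.project_id = b.id
LEFT JOIN tasks c ON a.parent_id = c.id

Result:
name      | project | parent   
----------+---------+----------
Refactor  | Orion   | NULL     
Design    | Orion   | Refactor 
Migrate   | Orion   | Design   
Optimize  | Epsilon | Design   
Implement | Epsilon | NULL     
Plan      | NULL    | Implement


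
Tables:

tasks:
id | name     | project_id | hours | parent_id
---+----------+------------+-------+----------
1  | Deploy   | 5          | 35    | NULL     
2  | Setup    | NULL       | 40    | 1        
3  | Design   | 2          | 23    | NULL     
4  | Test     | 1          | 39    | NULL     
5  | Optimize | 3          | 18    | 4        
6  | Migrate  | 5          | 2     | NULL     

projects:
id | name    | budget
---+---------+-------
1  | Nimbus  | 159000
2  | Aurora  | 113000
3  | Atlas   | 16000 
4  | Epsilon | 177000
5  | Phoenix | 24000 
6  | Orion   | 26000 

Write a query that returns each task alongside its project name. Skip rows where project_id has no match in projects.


INNER JOIN keeps only tasks rows whose project_id matches an id in projects. Walk through each task:
  - task 1 (Deploy): project_id=5 -> matches Phoenix
  - task 2 (Setup): project_id=NULL, no match -> dropped
  - task 3 (Design): project_id=2 -> matches Aurora
  - task 4 (Test): project_id=1 -> matches Nimbus
  - task 5 (Optimize): project_id=3 -> matches Atlas
  - task 6 (Migrate): project_id=5 -> matches Phoenix
So 1 of 6 rows is dropped.

SQL:
SELECT a.name, b.name AS project
FROM tasks a
INNER JOIN projects b ON a.project_id = b.id

Result:
name     | project
---------+--------
Deploy   | Phoenix
Design   | Aurora 
Test     | Nimbus 
Optimize | Atlas  
Migrate  | Phoenix


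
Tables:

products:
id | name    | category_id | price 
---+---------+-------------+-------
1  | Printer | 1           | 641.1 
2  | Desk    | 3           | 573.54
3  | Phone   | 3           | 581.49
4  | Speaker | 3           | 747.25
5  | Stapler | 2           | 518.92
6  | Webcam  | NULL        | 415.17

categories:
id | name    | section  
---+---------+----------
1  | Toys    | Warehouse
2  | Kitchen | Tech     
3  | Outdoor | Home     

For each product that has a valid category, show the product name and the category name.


INNER JOIN keeps only products rows whose category_id matches an id in categories. Walk through each product:
  - product 1 (Printer): category_id=1 -> matches Toys
  - product 2 (Desk): category_id=3 -> matches Outdoor
  - product 3 (Phone): category_id=3 -> matches Outdoor
  - product 4 (Speaker): category_id=3 -> matches Outdoor
  - product 5 (Stapler): category_id=2 -> matches Kitchen
  - product 6 (Webcam): category_id=NULL, no match -> dropped
So 1 of 6 rows is dropped.

SQL:
SELECT a.name, b.name AS category
FROM products a
INNER JOIN categories b ON a.category_id = b.id

Result:
name    | category
--------+---------
Printer | Toys    
Desk    | Outdoor 
Phone   | Outdoor 
Speaker | Outdoor 
Stapler | Kitchen 


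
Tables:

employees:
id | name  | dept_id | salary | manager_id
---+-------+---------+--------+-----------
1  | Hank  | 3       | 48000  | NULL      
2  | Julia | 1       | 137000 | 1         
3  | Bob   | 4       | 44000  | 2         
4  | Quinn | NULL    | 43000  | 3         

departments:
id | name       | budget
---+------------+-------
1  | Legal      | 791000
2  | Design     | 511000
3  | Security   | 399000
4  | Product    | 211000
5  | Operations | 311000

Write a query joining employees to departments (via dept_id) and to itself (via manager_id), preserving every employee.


Two LEFT JOINs from the same base table employees: one to departments via dept_id, one to employees itself via manager_id. Both are LEFT so every employee is preserved.
Match against departments:
  - employee 1 (Hank): dept_id=3 -> matches Security
  - employee 2 (Julia): dept_id=1 -> matches Legal
  - employee 3 (Bob): dept_id=4 -> matches Product
  - employee 4 (Quinn): dept_id=NULL, no match -> kept with NULL
Match against employees (self):
  - employee 1 (Hank): manager_id=NULL -> NULL
  - employee 2 (Julia): manager_id=1 -> Hank
  - employee 3 (Bob): manager_id=2 -> Julia
  - employee 4 (Quinn): manager_id=3 -> Bob

SQL:
SELECT a.name, b.name AS department, c.name AS manager
FROM employees a
LEFT JOIN departments b ON a.dept_id = b.id
LEFT JOIN employees c ON a.manager_id = c.id

Result:
name  | department | manager
------+------------+--------
Hank  | Security   | NULL   
Julia | Legal      | Hank   
Bob   | Product    | Julia  
Quinn | NULL       | Bob    


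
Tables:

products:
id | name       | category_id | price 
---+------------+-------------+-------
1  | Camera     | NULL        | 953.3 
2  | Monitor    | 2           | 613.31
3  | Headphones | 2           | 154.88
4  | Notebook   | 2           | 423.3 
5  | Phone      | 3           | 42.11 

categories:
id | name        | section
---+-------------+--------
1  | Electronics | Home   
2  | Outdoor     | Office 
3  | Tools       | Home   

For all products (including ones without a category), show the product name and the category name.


LEFT JOIN keeps every row from products (the left table); where category_id has no match in categories, the category columns become NULL. Walk through each product:
  - product 1 (Camera): category_id=NULL, no match -> kept with NULL
  - product 2 (Monitor): category_id=2 -> matches Outdoor
  - product 3 (Headphones): category_id=2 -> matches Outdoor
  - product 4 (Notebook): category_id=2 -> matches Outdoor
  - product 5 (Phone): category_id=3 -> matches Tools
All 5 rows appear; 1 has NULL category.

SQL:
SELECT a.name, b.name AS category
FROM products a
LEFT JOIN categories b ON a.category_id = b.id

Result:
name       | category
-----------+---------
Camera     | NULL    
Monitor    | Outdoor 
Headphones | Outdoor 
Notebook   | Outdoor 
Phone      | Tools   


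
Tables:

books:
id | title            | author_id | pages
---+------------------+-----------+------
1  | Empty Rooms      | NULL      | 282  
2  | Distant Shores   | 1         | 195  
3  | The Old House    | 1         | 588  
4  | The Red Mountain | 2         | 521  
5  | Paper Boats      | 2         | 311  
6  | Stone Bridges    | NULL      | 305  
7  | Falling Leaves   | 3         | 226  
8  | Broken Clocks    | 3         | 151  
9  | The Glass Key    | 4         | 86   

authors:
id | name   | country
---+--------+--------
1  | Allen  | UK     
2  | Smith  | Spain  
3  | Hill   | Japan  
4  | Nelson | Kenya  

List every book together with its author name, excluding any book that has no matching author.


INNER JOIN keeps only books rows whose author_id matches an id in authors. Walk through each book:
  - book 1 (Empty Rooms): author_id=NULL, no match -> dropped
  - book 2 (Distant Shores): author_id=1 -> matches Allen
  - book 3 (The Old House): author_id=1 -> matches Allen
  - book 4 (The Red Mountain): author_id=2 -> matches Smith
  - book 5 (Paper Boats): author_id=2 -> matches Smith
  - book 6 (Stone Bridges): author_id=NULL, no match -> dropped
  - book 7 (Falling Leaves): author_id=3 -> matches Hill
  - book 8 (Broken Clocks): author_id=3 -> matches Hill
  - book 9 (The Glass Key): author_id=4 -> matches Nelson
So 2 of 9 rows are dropped.

SQL:
SELECT a.title, b.name AS author
FROM books a
INNER JOIN authors b ON a.author_id = b.id

Result:
title            | author
-----------------+-------
Distant Shores   | Allen 
The Old House    | Allen 
The Red Mountain | Smith 
Paper Boats      | Smith 
Falling Leaves   | Hill  
Broken Clocks    | Hill  
The Glass Key    | Nelson


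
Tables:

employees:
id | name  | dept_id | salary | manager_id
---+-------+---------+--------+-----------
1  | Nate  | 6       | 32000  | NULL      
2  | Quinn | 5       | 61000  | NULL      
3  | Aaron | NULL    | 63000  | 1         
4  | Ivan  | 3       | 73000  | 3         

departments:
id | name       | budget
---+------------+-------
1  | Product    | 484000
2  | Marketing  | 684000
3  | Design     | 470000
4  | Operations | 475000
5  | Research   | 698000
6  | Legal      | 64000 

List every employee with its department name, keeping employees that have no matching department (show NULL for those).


LEFT JOIN keeps every row from employees (the left table); where dept_id has no match in departments, the department columns become NULL. Walk through each employee:
  - employee 1 (Nate): dept_id=6 -> matches Legal
  - employee 2 (Quinn): dept_id=5 -> matches Research
  - employee 3 (Aaron): dept_id=NULL, no match -> kept with NULL
  - employee 4 (Ivan): dept_id=3 -> matches Design
All 4 rows appear; 1 has NULL department.

SQL:
SELECT a.name, b.name AS department
FROM employees a
LEFT JOIN departments b ON a.dept_id = b.id

Result:
name  | department
------+-----------
Nate  | Legal     
Quinn | Research  
Aaron | NULL      
Ivan  | Design    


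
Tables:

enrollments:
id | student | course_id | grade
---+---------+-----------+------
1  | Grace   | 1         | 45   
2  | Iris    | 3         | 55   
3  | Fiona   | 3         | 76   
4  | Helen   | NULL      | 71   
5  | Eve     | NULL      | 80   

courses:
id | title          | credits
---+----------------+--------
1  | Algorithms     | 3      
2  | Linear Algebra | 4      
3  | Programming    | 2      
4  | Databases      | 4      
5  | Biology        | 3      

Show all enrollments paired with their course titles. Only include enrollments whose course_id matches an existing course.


INNER JOIN keeps only enrollments rows whose course_id matches an id in courses. Walk through each enrollment:
  - enrollment 1 (Grace): course_id=1 -> matches Algorithms
  - enrollment 2 (Iris): course_id=3 -> matches Programming
  - enrollment 3 (Fiona): course_id=3 -> matches Programming
  - enrollment 4 (Helen): course_id=NULL, no match -> dropped
  - enrollment 5 (Eve): course_id=NULL, no match -> dropped
So 2 of 5 rows are dropped.

SQL:
SELECT a.student, b.title AS course
FROM enrollments a
INNER JOIN courses b ON a.course_id = b.id

Result:
student | course     
--------+------------
Grace   | Algorithms 
Iris    | Programming
Fiona   | Programming


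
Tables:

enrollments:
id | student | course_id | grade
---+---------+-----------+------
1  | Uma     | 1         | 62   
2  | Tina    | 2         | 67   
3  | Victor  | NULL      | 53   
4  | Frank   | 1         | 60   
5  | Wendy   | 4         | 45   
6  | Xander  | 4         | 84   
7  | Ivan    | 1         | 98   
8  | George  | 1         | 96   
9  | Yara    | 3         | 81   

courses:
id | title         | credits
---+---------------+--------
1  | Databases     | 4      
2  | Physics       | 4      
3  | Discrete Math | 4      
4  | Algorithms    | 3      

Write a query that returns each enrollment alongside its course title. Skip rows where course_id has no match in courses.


INNER JOIN keeps only enrollments rows whose course_id matches an id in courses. Walk through each enrollment:
  - enrollment 1 (Uma): course_id=1 -> matches Databases
  - enrollment 2 (Tina): course_id=2 -> matches Physics
  - enrollment 3 (Victor): course_id=NULL, no match -> dropped
  - enrollment 4 (Frank): course_id=1 -> matches Databases
  - enrollment 5 (Wendy): course_id=4 -> matches Algorithms
  - enrollment 6 (Xander): course_id=4 -> matches Algorithms
  - enrollment 7 (Ivan): course_id=1 -> matches Databases
  - enrollment 8 (George): course_id=1 -> matches Databases
  - enrollment 9 (Yara): course_id=3 -> matches Discrete Math
So 1 of 9 rows is dropped.

SQL:
SELECT a.student, b.title AS course
FROM enrollments a
INNER JOIN courses b ON a.course_id = b.id

Result:
student | course       
--------+--------------
Uma     | Databases    
Tina    | Physics      
Frank   | Databases    
Wendy   | Algorithms   
Xander  | Algorithms   
Ivan    | Databases    
George  | Databases    
Yara    | Discrete Math


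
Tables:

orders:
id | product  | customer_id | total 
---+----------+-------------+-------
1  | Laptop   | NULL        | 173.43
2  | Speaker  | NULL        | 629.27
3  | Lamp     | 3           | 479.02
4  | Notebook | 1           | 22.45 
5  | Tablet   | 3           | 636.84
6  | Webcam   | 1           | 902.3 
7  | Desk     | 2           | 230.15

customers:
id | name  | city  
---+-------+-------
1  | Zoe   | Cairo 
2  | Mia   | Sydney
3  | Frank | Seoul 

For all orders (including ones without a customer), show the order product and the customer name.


LEFT JOIN keeps every row from orders (the left table); where customer_id has no match in customers, the customer columns become NULL. Walk through each order:
  - order 1 (Laptop): customer_id=NULL, no match -> kept with NULL
  - order 2 (Speaker): customer_id=NULL, no match -> kept with NULL
  - order 3 (Lamp): customer_id=3 -> matches Frank
  - order 4 (Notebook): customer_id=1 -> matches Zoe
  - order 5 (Tablet): customer_id=3 -> matches Frank
  - order 6 (Webcam): customer_id=1 -> matches Zoe
  - order 7 (Desk): customer_id=2 -> matches Mia
All 7 rows appear; 2 have NULL customer.

SQL:
SELECT a.product, b.name AS customer
FROM orders a
LEFT JOIN customers b ON a.customer_id = b.id

Result:
product  | customer
---------+---------
Laptop   | NULL    
Speaker  | NULL    
Lamp     | Frank   
Notebook | Zoe     
Tablet   | Frank   
Webcam   | Zoe     
Desk     | Mia     


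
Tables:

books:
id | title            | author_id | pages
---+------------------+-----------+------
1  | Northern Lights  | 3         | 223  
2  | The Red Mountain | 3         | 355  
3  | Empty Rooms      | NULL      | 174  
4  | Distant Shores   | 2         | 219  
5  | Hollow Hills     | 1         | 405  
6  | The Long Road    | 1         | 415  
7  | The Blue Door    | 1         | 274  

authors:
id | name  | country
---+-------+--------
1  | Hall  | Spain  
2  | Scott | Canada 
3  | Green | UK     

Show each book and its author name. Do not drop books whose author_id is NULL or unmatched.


LEFT JOIN keeps every row from books (the left table); where author_id has no match in authors, the author columns become NULL. Walk through each book:
  - book 1 (Northern Lights): author_id=3 -> matches Green
  - book 2 (The Red Mountain): author_id=3 -> matches Green
  - book 3 (Empty Rooms): author_id=NULL, no match -> kept with NULL
  - book 4 (Distant Shores): author_id=2 -> matches Scott
  - book 5 (Hollow Hills): author_id=1 -> matches Hall
  - book 6 (The Long Road): author_id=1 -> matches Hall
  - book 7 (The Blue Door): author_id=1 -> matches Hall
All 7 rows appear; 1 has NULL author.

SQL:
SELECT a.title, b.name AS author
FROM books a
LEFT JOIN authors b ON a.author_id = b.id

Result:
title            | author
-----------------+-------
Northern Lights  | Green 
The Red Mountain | Green 
Empty Rooms      | NULL  
Distant Shores   | Scott 
Hollow Hills     | Hall  
The Long Road    | Hall  
The Blue Door    | Hall  


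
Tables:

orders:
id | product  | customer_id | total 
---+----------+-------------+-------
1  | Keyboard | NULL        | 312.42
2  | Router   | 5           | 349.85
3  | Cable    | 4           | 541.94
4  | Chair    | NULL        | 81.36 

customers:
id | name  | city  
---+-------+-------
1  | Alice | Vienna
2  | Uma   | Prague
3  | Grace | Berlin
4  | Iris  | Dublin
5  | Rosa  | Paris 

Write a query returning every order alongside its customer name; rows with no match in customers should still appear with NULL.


LEFT JOIN keeps every row from orders (the left table); where customer_id has no match in customers, the customer columns become NULL. Walk through each order:
  - order 1 (Keyboard): customer_id=NULL, no match -> kept with NULL
  - order 2 (Router): customer_id=5 -> matches Rosa
  - order 3 (Cable): customer_id=4 -> matches Iris
  - order 4 (Chair): customer_id=NULL, no match -> kept with NULL
All 4 rows appear; 2 have NULL customer.

SQL:
SELECT a.product, b.name AS customer
FROM orders a
LEFT JOIN customers b ON a.customer_id = b.id

Result:
product  | customer
---------+---------
Keyboard | NULL    
Router   | Rosa    
Cable    | Iris    
Chair    | NULL    


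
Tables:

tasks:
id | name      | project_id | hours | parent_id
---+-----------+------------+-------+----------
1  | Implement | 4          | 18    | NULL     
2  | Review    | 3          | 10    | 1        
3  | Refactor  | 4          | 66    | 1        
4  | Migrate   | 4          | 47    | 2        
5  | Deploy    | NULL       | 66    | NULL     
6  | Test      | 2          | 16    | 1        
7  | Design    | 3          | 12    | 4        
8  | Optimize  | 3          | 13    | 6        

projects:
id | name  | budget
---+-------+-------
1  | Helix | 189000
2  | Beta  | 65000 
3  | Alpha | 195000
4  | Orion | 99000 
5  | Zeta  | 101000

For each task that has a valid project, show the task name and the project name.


INNER JOIN keeps only tasks rows whose project_id matches an id in projects. Walk through each task:
  - task 1 (Implement): project_id=4 -> matches Orion
  - task 2 (Review): project_id=3 -> matches Alpha
  - task 3 (Refactor): project_id=4 -> matches Orion
  - task 4 (Migrate): project_id=4 -> matches Orion
  - task 5 (Deploy): project_id=NULL, no match -> dropped
  - task 6 (Test): project_id=2 -> matches Beta
  - task 7 (Design): project_id=3 -> matches Alpha
  - task 8 (Optimize): project_id=3 -> matches Alpha
So 1 of 8 rows is dropped.

SQL:
SELECT a.name, b.name AS project
FROM tasks a
INNER JOIN projects b ON a.project_id = b.id

Result:
name      | project
----------+--------
Implement | Orion  
Review    | Alpha  
Refactor  | Orion  
Migrate   | Orion  
Test      | Beta   
Design    | Alpha  
Optimize  | Alpha  
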